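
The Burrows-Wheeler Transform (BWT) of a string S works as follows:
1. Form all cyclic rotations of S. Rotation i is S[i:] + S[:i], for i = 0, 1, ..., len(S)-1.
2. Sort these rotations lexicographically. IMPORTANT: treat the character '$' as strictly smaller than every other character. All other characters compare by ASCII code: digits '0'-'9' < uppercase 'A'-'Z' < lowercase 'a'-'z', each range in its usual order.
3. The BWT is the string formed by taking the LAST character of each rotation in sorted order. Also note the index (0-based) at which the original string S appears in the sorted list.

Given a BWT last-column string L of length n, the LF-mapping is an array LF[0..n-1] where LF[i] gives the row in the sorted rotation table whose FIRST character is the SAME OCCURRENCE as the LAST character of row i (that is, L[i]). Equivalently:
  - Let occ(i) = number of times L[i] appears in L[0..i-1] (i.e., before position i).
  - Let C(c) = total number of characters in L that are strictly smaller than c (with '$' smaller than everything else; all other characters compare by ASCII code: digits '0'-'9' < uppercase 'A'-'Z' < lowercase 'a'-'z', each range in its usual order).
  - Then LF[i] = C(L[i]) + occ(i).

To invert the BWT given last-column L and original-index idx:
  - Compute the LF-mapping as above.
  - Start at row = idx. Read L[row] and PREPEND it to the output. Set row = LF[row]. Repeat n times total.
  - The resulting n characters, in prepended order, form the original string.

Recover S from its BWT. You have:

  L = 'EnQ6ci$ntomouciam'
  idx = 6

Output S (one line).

Answer: communication6QE$

Derivation:
LF mapping: 2 11 3 1 5 7 0 12 15 13 9 14 16 6 8 4 10
Walk LF starting at row 6, prepending L[row]:
  step 1: row=6, L[6]='$', prepend. Next row=LF[6]=0
  step 2: row=0, L[0]='E', prepend. Next row=LF[0]=2
  step 3: row=2, L[2]='Q', prepend. Next row=LF[2]=3
  step 4: row=3, L[3]='6', prepend. Next row=LF[3]=1
  step 5: row=1, L[1]='n', prepend. Next row=LF[1]=11
  step 6: row=11, L[11]='o', prepend. Next row=LF[11]=14
  step 7: row=14, L[14]='i', prepend. Next row=LF[14]=8
  step 8: row=8, L[8]='t', prepend. Next row=LF[8]=15
  step 9: row=15, L[15]='a', prepend. Next row=LF[15]=4
  step 10: row=4, L[4]='c', prepend. Next row=LF[4]=5
  step 11: row=5, L[5]='i', prepend. Next row=LF[5]=7
  step 12: row=7, L[7]='n', prepend. Next row=LF[7]=12
  step 13: row=12, L[12]='u', prepend. Next row=LF[12]=16
  step 14: row=16, L[16]='m', prepend. Next row=LF[16]=10
  step 15: row=10, L[10]='m', prepend. Next row=LF[10]=9
  step 16: row=9, L[9]='o', prepend. Next row=LF[9]=13
  step 17: row=13, L[13]='c', prepend. Next row=LF[13]=6
Reversed output: communication6QE$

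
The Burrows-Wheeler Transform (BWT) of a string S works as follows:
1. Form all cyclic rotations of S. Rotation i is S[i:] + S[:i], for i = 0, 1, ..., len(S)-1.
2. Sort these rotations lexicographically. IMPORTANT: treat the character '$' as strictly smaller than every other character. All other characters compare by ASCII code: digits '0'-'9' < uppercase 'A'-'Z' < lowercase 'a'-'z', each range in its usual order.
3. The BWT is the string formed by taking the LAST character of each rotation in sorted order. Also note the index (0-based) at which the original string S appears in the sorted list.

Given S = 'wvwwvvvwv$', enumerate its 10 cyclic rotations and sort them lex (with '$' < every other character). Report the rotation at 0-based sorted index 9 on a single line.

Answer: wwvvvwv$wv

Derivation:
All 10 rotations (rotation i = S[i:]+S[:i]):
  rot[0] = wvwwvvvwv$
  rot[1] = vwwvvvwv$w
  rot[2] = wwvvvwv$wv
  rot[3] = wvvvwv$wvw
  rot[4] = vvvwv$wvww
  rot[5] = vvwv$wvwwv
  rot[6] = vwv$wvwwvv
  rot[7] = wv$wvwwvvv
  rot[8] = v$wvwwvvvw
  rot[9] = $wvwwvvvwv
Sorted (with $ < everything):
  sorted[0] = $wvwwvvvwv
  sorted[1] = v$wvwwvvvw
  sorted[2] = vvvwv$wvww
  sorted[3] = vvwv$wvwwv
  sorted[4] = vwv$wvwwvv
  sorted[5] = vwwvvvwv$w
  sorted[6] = wv$wvwwvvv
  sorted[7] = wvvvwv$wvw
  sorted[8] = wvwwvvvwv$
  sorted[9] = wwvvvwv$wv
sorted[9] = wwvvvwv$wv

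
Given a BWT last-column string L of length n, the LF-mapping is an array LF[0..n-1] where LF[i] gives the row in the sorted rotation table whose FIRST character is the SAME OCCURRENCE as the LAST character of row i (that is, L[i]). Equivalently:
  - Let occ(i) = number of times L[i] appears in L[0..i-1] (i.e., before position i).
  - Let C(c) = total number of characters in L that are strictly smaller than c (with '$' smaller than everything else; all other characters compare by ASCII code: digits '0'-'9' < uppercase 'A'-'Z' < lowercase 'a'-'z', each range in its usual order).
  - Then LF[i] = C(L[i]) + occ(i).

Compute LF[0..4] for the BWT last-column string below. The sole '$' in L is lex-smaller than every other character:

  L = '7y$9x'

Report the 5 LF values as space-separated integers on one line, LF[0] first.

Char counts: '$':1, '7':1, '9':1, 'x':1, 'y':1
C (first-col start): C('$')=0, C('7')=1, C('9')=2, C('x')=3, C('y')=4
L[0]='7': occ=0, LF[0]=C('7')+0=1+0=1
L[1]='y': occ=0, LF[1]=C('y')+0=4+0=4
L[2]='$': occ=0, LF[2]=C('$')+0=0+0=0
L[3]='9': occ=0, LF[3]=C('9')+0=2+0=2
L[4]='x': occ=0, LF[4]=C('x')+0=3+0=3

Answer: 1 4 0 2 3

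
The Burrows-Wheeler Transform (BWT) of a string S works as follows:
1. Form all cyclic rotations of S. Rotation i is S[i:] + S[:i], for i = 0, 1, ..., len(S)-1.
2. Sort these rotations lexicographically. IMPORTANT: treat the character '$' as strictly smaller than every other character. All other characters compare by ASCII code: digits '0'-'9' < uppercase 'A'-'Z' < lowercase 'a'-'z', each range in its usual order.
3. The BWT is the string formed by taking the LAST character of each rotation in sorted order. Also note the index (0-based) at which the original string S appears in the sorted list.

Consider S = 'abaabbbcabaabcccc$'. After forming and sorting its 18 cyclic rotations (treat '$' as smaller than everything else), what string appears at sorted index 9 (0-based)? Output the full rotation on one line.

Answer: bbbcabaabcccc$abaa

Derivation:
All 18 rotations (rotation i = S[i:]+S[:i]):
  rot[0] = abaabbbcabaabcccc$
  rot[1] = baabbbcabaabcccc$a
  rot[2] = aabbbcabaabcccc$ab
  rot[3] = abbbcabaabcccc$aba
  rot[4] = bbbcabaabcccc$abaa
  rot[5] = bbcabaabcccc$abaab
  rot[6] = bcabaabcccc$abaabb
  rot[7] = cabaabcccc$abaabbb
  rot[8] = abaabcccc$abaabbbc
  rot[9] = baabcccc$abaabbbca
  rot[10] = aabcccc$abaabbbcab
  rot[11] = abcccc$abaabbbcaba
  rot[12] = bcccc$abaabbbcabaa
  rot[13] = cccc$abaabbbcabaab
  rot[14] = ccc$abaabbbcabaabc
  rot[15] = cc$abaabbbcabaabcc
  rot[16] = c$abaabbbcabaabccc
  rot[17] = $abaabbbcabaabcccc
Sorted (with $ < everything):
  sorted[0] = $abaabbbcabaabcccc
  sorted[1] = aabbbcabaabcccc$ab
  sorted[2] = aabcccc$abaabbbcab
  sorted[3] = abaabbbcabaabcccc$
  sorted[4] = abaabcccc$abaabbbc
  sorted[5] = abbbcabaabcccc$aba
  sorted[6] = abcccc$abaabbbcaba
  sorted[7] = baabbbcabaabcccc$a
  sorted[8] = baabcccc$abaabbbca
  sorted[9] = bbbcabaabcccc$abaa
  sorted[10] = bbcabaabcccc$abaab
  sorted[11] = bcabaabcccc$abaabb
  sorted[12] = bcccc$abaabbbcabaa
  sorted[13] = c$abaabbbcabaabccc
  sorted[14] = cabaabcccc$abaabbb
  sorted[15] = cc$abaabbbcabaabcc
  sorted[16] = ccc$abaabbbcabaabc
  sorted[17] = cccc$abaabbbcabaab
sorted[9] = bbbcabaabcccc$abaa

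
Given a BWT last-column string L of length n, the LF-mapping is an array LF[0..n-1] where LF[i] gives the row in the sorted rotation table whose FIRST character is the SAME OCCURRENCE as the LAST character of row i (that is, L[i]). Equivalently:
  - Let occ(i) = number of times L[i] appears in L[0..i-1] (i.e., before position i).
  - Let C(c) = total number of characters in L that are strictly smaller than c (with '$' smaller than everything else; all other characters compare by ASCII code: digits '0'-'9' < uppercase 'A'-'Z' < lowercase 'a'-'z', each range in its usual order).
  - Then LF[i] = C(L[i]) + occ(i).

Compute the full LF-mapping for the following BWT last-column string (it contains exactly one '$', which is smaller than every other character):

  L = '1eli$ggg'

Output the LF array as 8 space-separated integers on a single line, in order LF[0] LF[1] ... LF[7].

Answer: 1 2 7 6 0 3 4 5

Derivation:
Char counts: '$':1, '1':1, 'e':1, 'g':3, 'i':1, 'l':1
C (first-col start): C('$')=0, C('1')=1, C('e')=2, C('g')=3, C('i')=6, C('l')=7
L[0]='1': occ=0, LF[0]=C('1')+0=1+0=1
L[1]='e': occ=0, LF[1]=C('e')+0=2+0=2
L[2]='l': occ=0, LF[2]=C('l')+0=7+0=7
L[3]='i': occ=0, LF[3]=C('i')+0=6+0=6
L[4]='$': occ=0, LF[4]=C('$')+0=0+0=0
L[5]='g': occ=0, LF[5]=C('g')+0=3+0=3
L[6]='g': occ=1, LF[6]=C('g')+1=3+1=4
L[7]='g': occ=2, LF[7]=C('g')+2=3+2=5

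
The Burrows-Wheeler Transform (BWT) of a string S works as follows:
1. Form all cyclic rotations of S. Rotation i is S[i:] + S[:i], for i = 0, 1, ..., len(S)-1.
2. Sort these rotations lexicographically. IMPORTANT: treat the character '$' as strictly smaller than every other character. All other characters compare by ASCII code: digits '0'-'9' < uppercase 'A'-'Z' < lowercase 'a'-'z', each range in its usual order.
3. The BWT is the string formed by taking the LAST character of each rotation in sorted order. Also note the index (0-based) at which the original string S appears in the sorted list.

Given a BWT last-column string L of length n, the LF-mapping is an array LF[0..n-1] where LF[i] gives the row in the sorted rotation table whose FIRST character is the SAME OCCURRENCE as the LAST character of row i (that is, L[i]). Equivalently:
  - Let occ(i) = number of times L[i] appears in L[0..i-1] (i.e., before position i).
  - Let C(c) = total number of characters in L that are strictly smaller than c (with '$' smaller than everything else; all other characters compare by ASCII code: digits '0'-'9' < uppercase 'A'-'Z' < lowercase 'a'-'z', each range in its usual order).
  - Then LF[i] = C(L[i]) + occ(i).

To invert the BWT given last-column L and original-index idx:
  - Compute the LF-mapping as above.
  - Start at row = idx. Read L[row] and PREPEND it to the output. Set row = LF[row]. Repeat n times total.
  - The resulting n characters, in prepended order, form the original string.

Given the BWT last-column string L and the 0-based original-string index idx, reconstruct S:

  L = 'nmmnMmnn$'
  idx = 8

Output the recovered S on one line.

LF mapping: 5 2 3 6 1 4 7 8 0
Walk LF starting at row 8, prepending L[row]:
  step 1: row=8, L[8]='$', prepend. Next row=LF[8]=0
  step 2: row=0, L[0]='n', prepend. Next row=LF[0]=5
  step 3: row=5, L[5]='m', prepend. Next row=LF[5]=4
  step 4: row=4, L[4]='M', prepend. Next row=LF[4]=1
  step 5: row=1, L[1]='m', prepend. Next row=LF[1]=2
  step 6: row=2, L[2]='m', prepend. Next row=LF[2]=3
  step 7: row=3, L[3]='n', prepend. Next row=LF[3]=6
  step 8: row=6, L[6]='n', prepend. Next row=LF[6]=7
  step 9: row=7, L[7]='n', prepend. Next row=LF[7]=8
Reversed output: nnnmmMmn$

Answer: nnnmmMmn$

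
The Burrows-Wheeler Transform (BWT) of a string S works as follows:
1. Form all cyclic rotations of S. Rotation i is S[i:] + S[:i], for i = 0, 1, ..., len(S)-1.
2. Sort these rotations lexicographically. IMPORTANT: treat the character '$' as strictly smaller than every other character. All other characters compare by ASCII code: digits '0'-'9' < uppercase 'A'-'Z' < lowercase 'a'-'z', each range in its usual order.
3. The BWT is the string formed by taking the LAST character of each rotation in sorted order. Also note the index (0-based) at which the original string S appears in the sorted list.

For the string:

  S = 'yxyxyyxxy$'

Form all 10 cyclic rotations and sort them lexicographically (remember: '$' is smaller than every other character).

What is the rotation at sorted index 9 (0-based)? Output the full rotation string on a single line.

All 10 rotations (rotation i = S[i:]+S[:i]):
  rot[0] = yxyxyyxxy$
  rot[1] = xyxyyxxy$y
  rot[2] = yxyyxxy$yx
  rot[3] = xyyxxy$yxy
  rot[4] = yyxxy$yxyx
  rot[5] = yxxy$yxyxy
  rot[6] = xxy$yxyxyy
  rot[7] = xy$yxyxyyx
  rot[8] = y$yxyxyyxx
  rot[9] = $yxyxyyxxy
Sorted (with $ < everything):
  sorted[0] = $yxyxyyxxy
  sorted[1] = xxy$yxyxyy
  sorted[2] = xy$yxyxyyx
  sorted[3] = xyxyyxxy$y
  sorted[4] = xyyxxy$yxy
  sorted[5] = y$yxyxyyxx
  sorted[6] = yxxy$yxyxy
  sorted[7] = yxyxyyxxy$
  sorted[8] = yxyyxxy$yx
  sorted[9] = yyxxy$yxyx
sorted[9] = yyxxy$yxyx

Answer: yyxxy$yxyx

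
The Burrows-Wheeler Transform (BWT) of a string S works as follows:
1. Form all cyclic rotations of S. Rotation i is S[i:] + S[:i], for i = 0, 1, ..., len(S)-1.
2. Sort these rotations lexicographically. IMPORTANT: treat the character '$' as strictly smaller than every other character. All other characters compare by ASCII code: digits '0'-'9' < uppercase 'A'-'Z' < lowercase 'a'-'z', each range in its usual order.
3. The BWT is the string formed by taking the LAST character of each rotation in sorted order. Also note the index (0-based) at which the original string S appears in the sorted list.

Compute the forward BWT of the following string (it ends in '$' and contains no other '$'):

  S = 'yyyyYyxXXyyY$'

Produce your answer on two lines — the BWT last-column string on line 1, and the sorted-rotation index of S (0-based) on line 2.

All 13 rotations (rotation i = S[i:]+S[:i]):
  rot[0] = yyyyYyxXXyyY$
  rot[1] = yyyYyxXXyyY$y
  rot[2] = yyYyxXXyyY$yy
  rot[3] = yYyxXXyyY$yyy
  rot[4] = YyxXXyyY$yyyy
  rot[5] = yxXXyyY$yyyyY
  rot[6] = xXXyyY$yyyyYy
  rot[7] = XXyyY$yyyyYyx
  rot[8] = XyyY$yyyyYyxX
  rot[9] = yyY$yyyyYyxXX
  rot[10] = yY$yyyyYyxXXy
  rot[11] = Y$yyyyYyxXXyy
  rot[12] = $yyyyYyxXXyyY
Sorted (with $ < everything):
  sorted[0] = $yyyyYyxXXyyY  (last char: 'Y')
  sorted[1] = XXyyY$yyyyYyx  (last char: 'x')
  sorted[2] = XyyY$yyyyYyxX  (last char: 'X')
  sorted[3] = Y$yyyyYyxXXyy  (last char: 'y')
  sorted[4] = YyxXXyyY$yyyy  (last char: 'y')
  sorted[5] = xXXyyY$yyyyYy  (last char: 'y')
  sorted[6] = yY$yyyyYyxXXy  (last char: 'y')
  sorted[7] = yYyxXXyyY$yyy  (last char: 'y')
  sorted[8] = yxXXyyY$yyyyY  (last char: 'Y')
  sorted[9] = yyY$yyyyYyxXX  (last char: 'X')
  sorted[10] = yyYyxXXyyY$yy  (last char: 'y')
  sorted[11] = yyyYyxXXyyY$y  (last char: 'y')
  sorted[12] = yyyyYyxXXyyY$  (last char: '$')
Last column: YxXyyyyyYXyy$
Original string S is at sorted index 12

Answer: YxXyyyyyYXyy$
12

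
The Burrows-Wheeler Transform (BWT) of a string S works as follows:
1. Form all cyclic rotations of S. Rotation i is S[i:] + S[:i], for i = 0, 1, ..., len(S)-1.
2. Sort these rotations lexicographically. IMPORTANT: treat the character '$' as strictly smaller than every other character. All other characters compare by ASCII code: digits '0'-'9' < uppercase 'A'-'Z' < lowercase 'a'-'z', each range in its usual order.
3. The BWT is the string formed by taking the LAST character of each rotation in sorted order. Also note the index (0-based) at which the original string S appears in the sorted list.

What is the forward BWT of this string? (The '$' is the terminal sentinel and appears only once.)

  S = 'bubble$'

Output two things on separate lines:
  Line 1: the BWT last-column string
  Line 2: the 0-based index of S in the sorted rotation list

All 7 rotations (rotation i = S[i:]+S[:i]):
  rot[0] = bubble$
  rot[1] = ubble$b
  rot[2] = bble$bu
  rot[3] = ble$bub
  rot[4] = le$bubb
  rot[5] = e$bubbl
  rot[6] = $bubble
Sorted (with $ < everything):
  sorted[0] = $bubble  (last char: 'e')
  sorted[1] = bble$bu  (last char: 'u')
  sorted[2] = ble$bub  (last char: 'b')
  sorted[3] = bubble$  (last char: '$')
  sorted[4] = e$bubbl  (last char: 'l')
  sorted[5] = le$bubb  (last char: 'b')
  sorted[6] = ubble$b  (last char: 'b')
Last column: eub$lbb
Original string S is at sorted index 3

Answer: eub$lbb
3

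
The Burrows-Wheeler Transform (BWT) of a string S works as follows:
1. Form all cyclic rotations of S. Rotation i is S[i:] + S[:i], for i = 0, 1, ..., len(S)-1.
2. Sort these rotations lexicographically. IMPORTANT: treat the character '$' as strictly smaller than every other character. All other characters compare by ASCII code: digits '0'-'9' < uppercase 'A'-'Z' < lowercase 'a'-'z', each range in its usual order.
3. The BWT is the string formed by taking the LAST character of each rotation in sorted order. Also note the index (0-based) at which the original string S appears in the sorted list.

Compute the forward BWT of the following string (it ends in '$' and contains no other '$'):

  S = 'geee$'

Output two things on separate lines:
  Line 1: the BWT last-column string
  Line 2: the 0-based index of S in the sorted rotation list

Answer: eeeg$
4

Derivation:
All 5 rotations (rotation i = S[i:]+S[:i]):
  rot[0] = geee$
  rot[1] = eee$g
  rot[2] = ee$ge
  rot[3] = e$gee
  rot[4] = $geee
Sorted (with $ < everything):
  sorted[0] = $geee  (last char: 'e')
  sorted[1] = e$gee  (last char: 'e')
  sorted[2] = ee$ge  (last char: 'e')
  sorted[3] = eee$g  (last char: 'g')
  sorted[4] = geee$  (last char: '$')
Last column: eeeg$
Original string S is at sorted index 4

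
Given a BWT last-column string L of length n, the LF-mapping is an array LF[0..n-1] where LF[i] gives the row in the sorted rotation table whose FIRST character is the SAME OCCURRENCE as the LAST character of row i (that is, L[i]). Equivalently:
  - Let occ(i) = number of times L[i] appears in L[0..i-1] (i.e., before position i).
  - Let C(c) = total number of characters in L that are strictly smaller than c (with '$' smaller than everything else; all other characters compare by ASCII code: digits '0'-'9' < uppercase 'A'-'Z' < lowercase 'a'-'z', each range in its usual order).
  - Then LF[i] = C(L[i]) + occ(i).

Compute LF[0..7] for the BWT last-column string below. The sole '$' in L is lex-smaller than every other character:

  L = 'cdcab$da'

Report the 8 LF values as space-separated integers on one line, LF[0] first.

Char counts: '$':1, 'a':2, 'b':1, 'c':2, 'd':2
C (first-col start): C('$')=0, C('a')=1, C('b')=3, C('c')=4, C('d')=6
L[0]='c': occ=0, LF[0]=C('c')+0=4+0=4
L[1]='d': occ=0, LF[1]=C('d')+0=6+0=6
L[2]='c': occ=1, LF[2]=C('c')+1=4+1=5
L[3]='a': occ=0, LF[3]=C('a')+0=1+0=1
L[4]='b': occ=0, LF[4]=C('b')+0=3+0=3
L[5]='$': occ=0, LF[5]=C('$')+0=0+0=0
L[6]='d': occ=1, LF[6]=C('d')+1=6+1=7
L[7]='a': occ=1, LF[7]=C('a')+1=1+1=2

Answer: 4 6 5 1 3 0 7 2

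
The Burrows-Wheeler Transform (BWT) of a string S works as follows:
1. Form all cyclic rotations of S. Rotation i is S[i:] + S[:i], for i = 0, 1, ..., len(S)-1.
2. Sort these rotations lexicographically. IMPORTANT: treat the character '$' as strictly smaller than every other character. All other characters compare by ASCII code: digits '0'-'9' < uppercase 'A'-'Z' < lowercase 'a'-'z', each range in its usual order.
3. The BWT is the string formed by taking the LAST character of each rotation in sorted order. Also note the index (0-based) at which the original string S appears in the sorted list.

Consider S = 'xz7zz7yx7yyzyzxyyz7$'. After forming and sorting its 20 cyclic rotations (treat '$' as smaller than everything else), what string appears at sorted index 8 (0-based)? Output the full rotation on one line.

All 20 rotations (rotation i = S[i:]+S[:i]):
  rot[0] = xz7zz7yx7yyzyzxyyz7$
  rot[1] = z7zz7yx7yyzyzxyyz7$x
  rot[2] = 7zz7yx7yyzyzxyyz7$xz
  rot[3] = zz7yx7yyzyzxyyz7$xz7
  rot[4] = z7yx7yyzyzxyyz7$xz7z
  rot[5] = 7yx7yyzyzxyyz7$xz7zz
  rot[6] = yx7yyzyzxyyz7$xz7zz7
  rot[7] = x7yyzyzxyyz7$xz7zz7y
  rot[8] = 7yyzyzxyyz7$xz7zz7yx
  rot[9] = yyzyzxyyz7$xz7zz7yx7
  rot[10] = yzyzxyyz7$xz7zz7yx7y
  rot[11] = zyzxyyz7$xz7zz7yx7yy
  rot[12] = yzxyyz7$xz7zz7yx7yyz
  rot[13] = zxyyz7$xz7zz7yx7yyzy
  rot[14] = xyyz7$xz7zz7yx7yyzyz
  rot[15] = yyz7$xz7zz7yx7yyzyzx
  rot[16] = yz7$xz7zz7yx7yyzyzxy
  rot[17] = z7$xz7zz7yx7yyzyzxyy
  rot[18] = 7$xz7zz7yx7yyzyzxyyz
  rot[19] = $xz7zz7yx7yyzyzxyyz7
Sorted (with $ < everything):
  sorted[0] = $xz7zz7yx7yyzyzxyyz7
  sorted[1] = 7$xz7zz7yx7yyzyzxyyz
  sorted[2] = 7yx7yyzyzxyyz7$xz7zz
  sorted[3] = 7yyzyzxyyz7$xz7zz7yx
  sorted[4] = 7zz7yx7yyzyzxyyz7$xz
  sorted[5] = x7yyzyzxyyz7$xz7zz7y
  sorted[6] = xyyz7$xz7zz7yx7yyzyz
  sorted[7] = xz7zz7yx7yyzyzxyyz7$
  sorted[8] = yx7yyzyzxyyz7$xz7zz7
  sorted[9] = yyz7$xz7zz7yx7yyzyzx
  sorted[10] = yyzyzxyyz7$xz7zz7yx7
  sorted[11] = yz7$xz7zz7yx7yyzyzxy
  sorted[12] = yzxyyz7$xz7zz7yx7yyz
  sorted[13] = yzyzxyyz7$xz7zz7yx7y
  sorted[14] = z7$xz7zz7yx7yyzyzxyy
  sorted[15] = z7yx7yyzyzxyyz7$xz7z
  sorted[16] = z7zz7yx7yyzyzxyyz7$x
  sorted[17] = zxyyz7$xz7zz7yx7yyzy
  sorted[18] = zyzxyyz7$xz7zz7yx7yy
  sorted[19] = zz7yx7yyzyzxyyz7$xz7
sorted[8] = yx7yyzyzxyyz7$xz7zz7

Answer: yx7yyzyzxyyz7$xz7zz7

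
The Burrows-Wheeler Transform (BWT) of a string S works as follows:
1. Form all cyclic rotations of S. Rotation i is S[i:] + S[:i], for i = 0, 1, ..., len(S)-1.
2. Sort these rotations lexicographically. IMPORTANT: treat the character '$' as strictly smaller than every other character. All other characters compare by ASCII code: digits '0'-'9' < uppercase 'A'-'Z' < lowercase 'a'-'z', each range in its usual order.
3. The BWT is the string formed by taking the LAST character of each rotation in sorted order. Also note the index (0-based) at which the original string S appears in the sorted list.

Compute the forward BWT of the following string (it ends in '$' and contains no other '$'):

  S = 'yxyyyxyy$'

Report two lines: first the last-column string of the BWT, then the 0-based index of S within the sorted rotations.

All 9 rotations (rotation i = S[i:]+S[:i]):
  rot[0] = yxyyyxyy$
  rot[1] = xyyyxyy$y
  rot[2] = yyyxyy$yx
  rot[3] = yyxyy$yxy
  rot[4] = yxyy$yxyy
  rot[5] = xyy$yxyyy
  rot[6] = yy$yxyyyx
  rot[7] = y$yxyyyxy
  rot[8] = $yxyyyxyy
Sorted (with $ < everything):
  sorted[0] = $yxyyyxyy  (last char: 'y')
  sorted[1] = xyy$yxyyy  (last char: 'y')
  sorted[2] = xyyyxyy$y  (last char: 'y')
  sorted[3] = y$yxyyyxy  (last char: 'y')
  sorted[4] = yxyy$yxyy  (last char: 'y')
  sorted[5] = yxyyyxyy$  (last char: '$')
  sorted[6] = yy$yxyyyx  (last char: 'x')
  sorted[7] = yyxyy$yxy  (last char: 'y')
  sorted[8] = yyyxyy$yx  (last char: 'x')
Last column: yyyyy$xyx
Original string S is at sorted index 5

Answer: yyyyy$xyx
5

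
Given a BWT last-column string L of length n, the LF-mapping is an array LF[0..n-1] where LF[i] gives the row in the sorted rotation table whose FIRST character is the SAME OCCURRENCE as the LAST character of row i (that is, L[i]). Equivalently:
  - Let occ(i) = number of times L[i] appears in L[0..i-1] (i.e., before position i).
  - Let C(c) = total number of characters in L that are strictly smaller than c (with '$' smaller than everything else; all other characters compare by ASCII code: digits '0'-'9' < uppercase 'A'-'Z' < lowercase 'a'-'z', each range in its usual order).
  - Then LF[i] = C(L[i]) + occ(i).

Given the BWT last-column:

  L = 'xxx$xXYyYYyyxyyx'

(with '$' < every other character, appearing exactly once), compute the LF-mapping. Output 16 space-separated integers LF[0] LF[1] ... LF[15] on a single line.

Char counts: '$':1, 'X':1, 'Y':3, 'x':6, 'y':5
C (first-col start): C('$')=0, C('X')=1, C('Y')=2, C('x')=5, C('y')=11
L[0]='x': occ=0, LF[0]=C('x')+0=5+0=5
L[1]='x': occ=1, LF[1]=C('x')+1=5+1=6
L[2]='x': occ=2, LF[2]=C('x')+2=5+2=7
L[3]='$': occ=0, LF[3]=C('$')+0=0+0=0
L[4]='x': occ=3, LF[4]=C('x')+3=5+3=8
L[5]='X': occ=0, LF[5]=C('X')+0=1+0=1
L[6]='Y': occ=0, LF[6]=C('Y')+0=2+0=2
L[7]='y': occ=0, LF[7]=C('y')+0=11+0=11
L[8]='Y': occ=1, LF[8]=C('Y')+1=2+1=3
L[9]='Y': occ=2, LF[9]=C('Y')+2=2+2=4
L[10]='y': occ=1, LF[10]=C('y')+1=11+1=12
L[11]='y': occ=2, LF[11]=C('y')+2=11+2=13
L[12]='x': occ=4, LF[12]=C('x')+4=5+4=9
L[13]='y': occ=3, LF[13]=C('y')+3=11+3=14
L[14]='y': occ=4, LF[14]=C('y')+4=11+4=15
L[15]='x': occ=5, LF[15]=C('x')+5=5+5=10

Answer: 5 6 7 0 8 1 2 11 3 4 12 13 9 14 15 10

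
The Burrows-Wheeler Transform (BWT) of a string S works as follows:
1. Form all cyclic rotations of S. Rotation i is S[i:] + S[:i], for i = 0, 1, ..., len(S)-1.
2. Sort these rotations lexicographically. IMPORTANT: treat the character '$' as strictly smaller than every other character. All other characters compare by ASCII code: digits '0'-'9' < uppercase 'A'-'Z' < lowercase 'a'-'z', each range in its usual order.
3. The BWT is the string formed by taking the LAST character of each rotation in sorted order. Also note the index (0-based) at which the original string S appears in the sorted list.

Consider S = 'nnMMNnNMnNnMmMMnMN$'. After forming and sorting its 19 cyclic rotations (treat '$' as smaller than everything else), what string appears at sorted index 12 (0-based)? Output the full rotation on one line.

All 19 rotations (rotation i = S[i:]+S[:i]):
  rot[0] = nnMMNnNMnNnMmMMnMN$
  rot[1] = nMMNnNMnNnMmMMnMN$n
  rot[2] = MMNnNMnNnMmMMnMN$nn
  rot[3] = MNnNMnNnMmMMnMN$nnM
  rot[4] = NnNMnNnMmMMnMN$nnMM
  rot[5] = nNMnNnMmMMnMN$nnMMN
  rot[6] = NMnNnMmMMnMN$nnMMNn
  rot[7] = MnNnMmMMnMN$nnMMNnN
  rot[8] = nNnMmMMnMN$nnMMNnNM
  rot[9] = NnMmMMnMN$nnMMNnNMn
  rot[10] = nMmMMnMN$nnMMNnNMnN
  rot[11] = MmMMnMN$nnMMNnNMnNn
  rot[12] = mMMnMN$nnMMNnNMnNnM
  rot[13] = MMnMN$nnMMNnNMnNnMm
  rot[14] = MnMN$nnMMNnNMnNnMmM
  rot[15] = nMN$nnMMNnNMnNnMmMM
  rot[16] = MN$nnMMNnNMnNnMmMMn
  rot[17] = N$nnMMNnNMnNnMmMMnM
  rot[18] = $nnMMNnNMnNnMmMMnMN
Sorted (with $ < everything):
  sorted[0] = $nnMMNnNMnNnMmMMnMN
  sorted[1] = MMNnNMnNnMmMMnMN$nn
  sorted[2] = MMnMN$nnMMNnNMnNnMm
  sorted[3] = MN$nnMMNnNMnNnMmMMn
  sorted[4] = MNnNMnNnMmMMnMN$nnM
  sorted[5] = MmMMnMN$nnMMNnNMnNn
  sorted[6] = MnMN$nnMMNnNMnNnMmM
  sorted[7] = MnNnMmMMnMN$nnMMNnN
  sorted[8] = N$nnMMNnNMnNnMmMMnM
  sorted[9] = NMnNnMmMMnMN$nnMMNn
  sorted[10] = NnMmMMnMN$nnMMNnNMn
  sorted[11] = NnNMnNnMmMMnMN$nnMM
  sorted[12] = mMMnMN$nnMMNnNMnNnM
  sorted[13] = nMMNnNMnNnMmMMnMN$n
  sorted[14] = nMN$nnMMNnNMnNnMmMM
  sorted[15] = nMmMMnMN$nnMMNnNMnN
  sorted[16] = nNMnNnMmMMnMN$nnMMN
  sorted[17] = nNnMmMMnMN$nnMMNnNM
  sorted[18] = nnMMNnNMnNnMmMMnMN$
sorted[12] = mMMnMN$nnMMNnNMnNnM

Answer: mMMnMN$nnMMNnNMnNnM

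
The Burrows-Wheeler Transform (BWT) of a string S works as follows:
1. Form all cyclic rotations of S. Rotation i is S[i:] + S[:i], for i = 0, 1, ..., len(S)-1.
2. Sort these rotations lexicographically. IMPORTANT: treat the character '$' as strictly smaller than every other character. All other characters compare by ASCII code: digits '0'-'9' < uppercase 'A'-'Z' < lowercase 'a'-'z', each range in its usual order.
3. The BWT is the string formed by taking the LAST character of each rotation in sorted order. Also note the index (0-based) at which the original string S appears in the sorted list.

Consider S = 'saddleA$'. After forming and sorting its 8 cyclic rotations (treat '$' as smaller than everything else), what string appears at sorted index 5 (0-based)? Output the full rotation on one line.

All 8 rotations (rotation i = S[i:]+S[:i]):
  rot[0] = saddleA$
  rot[1] = addleA$s
  rot[2] = ddleA$sa
  rot[3] = dleA$sad
  rot[4] = leA$sadd
  rot[5] = eA$saddl
  rot[6] = A$saddle
  rot[7] = $saddleA
Sorted (with $ < everything):
  sorted[0] = $saddleA
  sorted[1] = A$saddle
  sorted[2] = addleA$s
  sorted[3] = ddleA$sa
  sorted[4] = dleA$sad
  sorted[5] = eA$saddl
  sorted[6] = leA$sadd
  sorted[7] = saddleA$
sorted[5] = eA$saddl

Answer: eA$saddl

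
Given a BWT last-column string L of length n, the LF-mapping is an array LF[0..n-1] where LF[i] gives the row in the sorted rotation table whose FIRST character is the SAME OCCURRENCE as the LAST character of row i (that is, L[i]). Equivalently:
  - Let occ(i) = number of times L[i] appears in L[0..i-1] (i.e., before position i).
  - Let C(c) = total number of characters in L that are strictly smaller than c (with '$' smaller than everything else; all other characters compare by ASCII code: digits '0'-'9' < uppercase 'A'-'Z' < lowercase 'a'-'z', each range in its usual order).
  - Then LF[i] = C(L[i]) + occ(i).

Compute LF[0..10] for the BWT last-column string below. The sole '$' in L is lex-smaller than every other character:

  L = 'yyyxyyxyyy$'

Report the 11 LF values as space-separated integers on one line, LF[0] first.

Answer: 3 4 5 1 6 7 2 8 9 10 0

Derivation:
Char counts: '$':1, 'x':2, 'y':8
C (first-col start): C('$')=0, C('x')=1, C('y')=3
L[0]='y': occ=0, LF[0]=C('y')+0=3+0=3
L[1]='y': occ=1, LF[1]=C('y')+1=3+1=4
L[2]='y': occ=2, LF[2]=C('y')+2=3+2=5
L[3]='x': occ=0, LF[3]=C('x')+0=1+0=1
L[4]='y': occ=3, LF[4]=C('y')+3=3+3=6
L[5]='y': occ=4, LF[5]=C('y')+4=3+4=7
L[6]='x': occ=1, LF[6]=C('x')+1=1+1=2
L[7]='y': occ=5, LF[7]=C('y')+5=3+5=8
L[8]='y': occ=6, LF[8]=C('y')+6=3+6=9
L[9]='y': occ=7, LF[9]=C('y')+7=3+7=10
L[10]='$': occ=0, LF[10]=C('$')+0=0+0=0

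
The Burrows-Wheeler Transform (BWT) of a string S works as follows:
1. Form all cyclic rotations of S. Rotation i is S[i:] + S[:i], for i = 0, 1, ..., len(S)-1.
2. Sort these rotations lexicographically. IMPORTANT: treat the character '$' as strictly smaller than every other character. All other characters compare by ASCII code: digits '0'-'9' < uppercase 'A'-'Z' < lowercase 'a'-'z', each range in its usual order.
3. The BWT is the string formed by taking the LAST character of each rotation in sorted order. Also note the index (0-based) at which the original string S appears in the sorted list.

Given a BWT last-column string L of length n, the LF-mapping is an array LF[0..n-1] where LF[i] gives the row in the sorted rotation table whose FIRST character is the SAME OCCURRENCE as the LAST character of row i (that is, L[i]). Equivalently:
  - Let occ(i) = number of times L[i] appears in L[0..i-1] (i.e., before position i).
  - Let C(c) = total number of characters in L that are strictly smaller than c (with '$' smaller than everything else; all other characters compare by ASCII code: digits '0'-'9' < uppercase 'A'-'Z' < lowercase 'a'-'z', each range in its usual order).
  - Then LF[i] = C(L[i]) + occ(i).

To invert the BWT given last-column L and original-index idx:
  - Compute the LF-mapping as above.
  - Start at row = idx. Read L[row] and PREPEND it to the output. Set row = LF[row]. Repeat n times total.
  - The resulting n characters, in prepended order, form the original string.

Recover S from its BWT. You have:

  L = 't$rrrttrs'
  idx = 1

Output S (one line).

Answer: rrrrtstt$

Derivation:
LF mapping: 6 0 1 2 3 7 8 4 5
Walk LF starting at row 1, prepending L[row]:
  step 1: row=1, L[1]='$', prepend. Next row=LF[1]=0
  step 2: row=0, L[0]='t', prepend. Next row=LF[0]=6
  step 3: row=6, L[6]='t', prepend. Next row=LF[6]=8
  step 4: row=8, L[8]='s', prepend. Next row=LF[8]=5
  step 5: row=5, L[5]='t', prepend. Next row=LF[5]=7
  step 6: row=7, L[7]='r', prepend. Next row=LF[7]=4
  step 7: row=4, L[4]='r', prepend. Next row=LF[4]=3
  step 8: row=3, L[3]='r', prepend. Next row=LF[3]=2
  step 9: row=2, L[2]='r', prepend. Next row=LF[2]=1
Reversed output: rrrrtstt$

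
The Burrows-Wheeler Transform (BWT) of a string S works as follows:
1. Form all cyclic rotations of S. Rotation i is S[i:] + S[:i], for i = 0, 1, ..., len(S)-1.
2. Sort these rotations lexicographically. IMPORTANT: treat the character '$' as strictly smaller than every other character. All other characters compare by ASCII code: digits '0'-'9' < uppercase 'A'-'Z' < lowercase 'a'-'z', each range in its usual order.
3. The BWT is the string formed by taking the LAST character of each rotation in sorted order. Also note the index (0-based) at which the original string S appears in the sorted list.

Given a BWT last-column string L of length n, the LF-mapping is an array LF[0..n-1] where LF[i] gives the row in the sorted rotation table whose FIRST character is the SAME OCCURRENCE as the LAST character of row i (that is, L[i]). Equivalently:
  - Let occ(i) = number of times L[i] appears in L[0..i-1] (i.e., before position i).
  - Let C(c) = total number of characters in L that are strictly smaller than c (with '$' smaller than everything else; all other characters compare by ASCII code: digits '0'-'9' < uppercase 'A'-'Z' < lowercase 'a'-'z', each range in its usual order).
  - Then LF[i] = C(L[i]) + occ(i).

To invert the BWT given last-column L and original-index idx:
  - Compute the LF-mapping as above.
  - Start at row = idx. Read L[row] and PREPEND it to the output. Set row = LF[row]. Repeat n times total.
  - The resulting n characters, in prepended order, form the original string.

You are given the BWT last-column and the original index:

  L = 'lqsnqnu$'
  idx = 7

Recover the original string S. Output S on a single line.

LF mapping: 1 4 6 2 5 3 7 0
Walk LF starting at row 7, prepending L[row]:
  step 1: row=7, L[7]='$', prepend. Next row=LF[7]=0
  step 2: row=0, L[0]='l', prepend. Next row=LF[0]=1
  step 3: row=1, L[1]='q', prepend. Next row=LF[1]=4
  step 4: row=4, L[4]='q', prepend. Next row=LF[4]=5
  step 5: row=5, L[5]='n', prepend. Next row=LF[5]=3
  step 6: row=3, L[3]='n', prepend. Next row=LF[3]=2
  step 7: row=2, L[2]='s', prepend. Next row=LF[2]=6
  step 8: row=6, L[6]='u', prepend. Next row=LF[6]=7
Reversed output: usnnqql$

Answer: usnnqql$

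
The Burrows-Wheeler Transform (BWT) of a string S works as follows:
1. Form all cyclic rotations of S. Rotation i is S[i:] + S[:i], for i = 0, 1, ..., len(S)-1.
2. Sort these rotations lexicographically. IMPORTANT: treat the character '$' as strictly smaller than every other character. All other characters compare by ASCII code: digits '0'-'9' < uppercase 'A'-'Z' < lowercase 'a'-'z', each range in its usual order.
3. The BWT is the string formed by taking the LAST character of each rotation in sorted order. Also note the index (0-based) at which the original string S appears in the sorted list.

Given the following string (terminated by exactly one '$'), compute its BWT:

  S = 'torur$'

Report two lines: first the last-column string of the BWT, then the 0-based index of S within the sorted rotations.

Answer: rtuo$r
4

Derivation:
All 6 rotations (rotation i = S[i:]+S[:i]):
  rot[0] = torur$
  rot[1] = orur$t
  rot[2] = rur$to
  rot[3] = ur$tor
  rot[4] = r$toru
  rot[5] = $torur
Sorted (with $ < everything):
  sorted[0] = $torur  (last char: 'r')
  sorted[1] = orur$t  (last char: 't')
  sorted[2] = r$toru  (last char: 'u')
  sorted[3] = rur$to  (last char: 'o')
  sorted[4] = torur$  (last char: '$')
  sorted[5] = ur$tor  (last char: 'r')
Last column: rtuo$r
Original string S is at sorted index 4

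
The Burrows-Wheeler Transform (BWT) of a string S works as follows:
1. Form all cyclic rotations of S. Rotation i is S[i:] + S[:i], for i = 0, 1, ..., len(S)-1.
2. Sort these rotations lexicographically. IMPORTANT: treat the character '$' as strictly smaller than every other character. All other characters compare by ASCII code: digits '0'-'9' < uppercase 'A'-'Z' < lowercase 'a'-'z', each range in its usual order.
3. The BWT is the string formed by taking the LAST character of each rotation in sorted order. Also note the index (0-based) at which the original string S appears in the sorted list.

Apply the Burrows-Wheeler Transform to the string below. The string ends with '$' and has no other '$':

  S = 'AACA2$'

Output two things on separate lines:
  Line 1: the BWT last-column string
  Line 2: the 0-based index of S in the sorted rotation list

Answer: 2AC$AA
3

Derivation:
All 6 rotations (rotation i = S[i:]+S[:i]):
  rot[0] = AACA2$
  rot[1] = ACA2$A
  rot[2] = CA2$AA
  rot[3] = A2$AAC
  rot[4] = 2$AACA
  rot[5] = $AACA2
Sorted (with $ < everything):
  sorted[0] = $AACA2  (last char: '2')
  sorted[1] = 2$AACA  (last char: 'A')
  sorted[2] = A2$AAC  (last char: 'C')
  sorted[3] = AACA2$  (last char: '$')
  sorted[4] = ACA2$A  (last char: 'A')
  sorted[5] = CA2$AA  (last char: 'A')
Last column: 2AC$AA
Original string S is at sorted index 3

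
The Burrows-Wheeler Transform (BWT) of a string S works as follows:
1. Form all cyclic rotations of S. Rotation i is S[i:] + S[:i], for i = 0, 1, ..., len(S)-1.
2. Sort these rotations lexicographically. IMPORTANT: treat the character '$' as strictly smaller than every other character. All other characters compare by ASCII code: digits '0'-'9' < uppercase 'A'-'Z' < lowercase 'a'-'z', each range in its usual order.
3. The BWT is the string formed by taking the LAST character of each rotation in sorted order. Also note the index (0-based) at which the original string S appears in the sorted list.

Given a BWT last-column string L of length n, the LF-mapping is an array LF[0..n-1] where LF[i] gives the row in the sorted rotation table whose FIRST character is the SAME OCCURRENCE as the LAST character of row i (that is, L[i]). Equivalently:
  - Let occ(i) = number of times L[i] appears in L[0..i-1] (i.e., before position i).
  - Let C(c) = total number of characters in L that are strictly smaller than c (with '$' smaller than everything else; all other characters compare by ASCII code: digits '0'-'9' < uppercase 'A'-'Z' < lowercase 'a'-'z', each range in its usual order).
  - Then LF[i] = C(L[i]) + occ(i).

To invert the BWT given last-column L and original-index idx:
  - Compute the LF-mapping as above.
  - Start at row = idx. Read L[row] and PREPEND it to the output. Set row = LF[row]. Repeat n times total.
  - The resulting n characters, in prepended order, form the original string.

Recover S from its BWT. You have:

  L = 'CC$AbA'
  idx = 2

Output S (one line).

Answer: AbCAC$

Derivation:
LF mapping: 3 4 0 1 5 2
Walk LF starting at row 2, prepending L[row]:
  step 1: row=2, L[2]='$', prepend. Next row=LF[2]=0
  step 2: row=0, L[0]='C', prepend. Next row=LF[0]=3
  step 3: row=3, L[3]='A', prepend. Next row=LF[3]=1
  step 4: row=1, L[1]='C', prepend. Next row=LF[1]=4
  step 5: row=4, L[4]='b', prepend. Next row=LF[4]=5
  step 6: row=5, L[5]='A', prepend. Next row=LF[5]=2
Reversed output: AbCAC$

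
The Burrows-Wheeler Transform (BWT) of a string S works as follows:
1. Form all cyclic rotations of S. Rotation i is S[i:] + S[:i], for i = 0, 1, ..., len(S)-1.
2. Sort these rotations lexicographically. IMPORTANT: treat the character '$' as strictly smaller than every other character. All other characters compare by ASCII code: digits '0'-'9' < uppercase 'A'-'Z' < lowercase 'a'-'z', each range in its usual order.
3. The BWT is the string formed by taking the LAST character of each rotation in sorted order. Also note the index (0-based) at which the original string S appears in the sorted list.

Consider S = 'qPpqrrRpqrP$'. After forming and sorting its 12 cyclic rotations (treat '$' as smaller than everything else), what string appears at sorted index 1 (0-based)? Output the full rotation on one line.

Answer: P$qPpqrrRpqr

Derivation:
All 12 rotations (rotation i = S[i:]+S[:i]):
  rot[0] = qPpqrrRpqrP$
  rot[1] = PpqrrRpqrP$q
  rot[2] = pqrrRpqrP$qP
  rot[3] = qrrRpqrP$qPp
  rot[4] = rrRpqrP$qPpq
  rot[5] = rRpqrP$qPpqr
  rot[6] = RpqrP$qPpqrr
  rot[7] = pqrP$qPpqrrR
  rot[8] = qrP$qPpqrrRp
  rot[9] = rP$qPpqrrRpq
  rot[10] = P$qPpqrrRpqr
  rot[11] = $qPpqrrRpqrP
Sorted (with $ < everything):
  sorted[0] = $qPpqrrRpqrP
  sorted[1] = P$qPpqrrRpqr
  sorted[2] = PpqrrRpqrP$q
  sorted[3] = RpqrP$qPpqrr
  sorted[4] = pqrP$qPpqrrR
  sorted[5] = pqrrRpqrP$qP
  sorted[6] = qPpqrrRpqrP$
  sorted[7] = qrP$qPpqrrRp
  sorted[8] = qrrRpqrP$qPp
  sorted[9] = rP$qPpqrrRpq
  sorted[10] = rRpqrP$qPpqr
  sorted[11] = rrRpqrP$qPpq
sorted[1] = P$qPpqrrRpqr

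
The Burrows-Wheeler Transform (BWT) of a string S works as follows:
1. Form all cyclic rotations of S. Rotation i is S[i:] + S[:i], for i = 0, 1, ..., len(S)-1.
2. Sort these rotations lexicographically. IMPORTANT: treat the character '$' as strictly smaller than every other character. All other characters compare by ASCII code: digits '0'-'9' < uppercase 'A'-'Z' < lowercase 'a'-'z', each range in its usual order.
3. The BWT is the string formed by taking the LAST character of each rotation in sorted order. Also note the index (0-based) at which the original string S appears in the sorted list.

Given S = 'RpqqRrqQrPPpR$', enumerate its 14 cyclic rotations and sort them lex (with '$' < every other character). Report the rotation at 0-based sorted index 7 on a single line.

All 14 rotations (rotation i = S[i:]+S[:i]):
  rot[0] = RpqqRrqQrPPpR$
  rot[1] = pqqRrqQrPPpR$R
  rot[2] = qqRrqQrPPpR$Rp
  rot[3] = qRrqQrPPpR$Rpq
  rot[4] = RrqQrPPpR$Rpqq
  rot[5] = rqQrPPpR$RpqqR
  rot[6] = qQrPPpR$RpqqRr
  rot[7] = QrPPpR$RpqqRrq
  rot[8] = rPPpR$RpqqRrqQ
  rot[9] = PPpR$RpqqRrqQr
  rot[10] = PpR$RpqqRrqQrP
  rot[11] = pR$RpqqRrqQrPP
  rot[12] = R$RpqqRrqQrPPp
  rot[13] = $RpqqRrqQrPPpR
Sorted (with $ < everything):
  sorted[0] = $RpqqRrqQrPPpR
  sorted[1] = PPpR$RpqqRrqQr
  sorted[2] = PpR$RpqqRrqQrP
  sorted[3] = QrPPpR$RpqqRrq
  sorted[4] = R$RpqqRrqQrPPp
  sorted[5] = RpqqRrqQrPPpR$
  sorted[6] = RrqQrPPpR$Rpqq
  sorted[7] = pR$RpqqRrqQrPP
  sorted[8] = pqqRrqQrPPpR$R
  sorted[9] = qQrPPpR$RpqqRr
  sorted[10] = qRrqQrPPpR$Rpq
  sorted[11] = qqRrqQrPPpR$Rp
  sorted[12] = rPPpR$RpqqRrqQ
  sorted[13] = rqQrPPpR$RpqqR
sorted[7] = pR$RpqqRrqQrPP

Answer: pR$RpqqRrqQrPP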